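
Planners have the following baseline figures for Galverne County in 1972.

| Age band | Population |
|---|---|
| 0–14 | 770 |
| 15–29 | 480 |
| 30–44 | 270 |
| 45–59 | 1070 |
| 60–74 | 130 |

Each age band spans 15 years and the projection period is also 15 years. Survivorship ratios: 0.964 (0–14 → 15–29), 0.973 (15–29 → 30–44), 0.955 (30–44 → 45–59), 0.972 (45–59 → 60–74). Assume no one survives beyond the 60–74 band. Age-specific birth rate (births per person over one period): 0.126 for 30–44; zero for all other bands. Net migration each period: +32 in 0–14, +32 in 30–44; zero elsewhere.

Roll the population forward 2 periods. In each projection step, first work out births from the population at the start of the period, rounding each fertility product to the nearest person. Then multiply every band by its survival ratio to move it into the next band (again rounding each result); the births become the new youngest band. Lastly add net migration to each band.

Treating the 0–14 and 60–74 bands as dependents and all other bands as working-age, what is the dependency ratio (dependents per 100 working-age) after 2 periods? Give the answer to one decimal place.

26.7

Period 1:
Births: 270 × 0.126 = 34
15–29: 770 × 0.964 = 742
30–44: 480 × 0.973 = 467
45–59: 270 × 0.955 = 258
60–74: 1070 × 0.972 = 1040
Net migration: 0–14 + 32 → 66; 30–44 + 32 → 499
Giving 66 / 742 / 499 / 258 / 1040.
Period 2:
Births: 499 × 0.126 = 63
15–29: 66 × 0.964 = 64
30–44: 742 × 0.973 = 722
45–59: 499 × 0.955 = 477
60–74: 258 × 0.972 = 251
Net migration: 0–14 + 32 → 95; 30–44 + 32 → 754
Giving 95 / 64 / 754 / 477 / 251.
Dependents (band 0–14 + band 60–74) = 95 + 251 = 346; working-age = 1295; ratio = 346/1295 × 100 = 26.7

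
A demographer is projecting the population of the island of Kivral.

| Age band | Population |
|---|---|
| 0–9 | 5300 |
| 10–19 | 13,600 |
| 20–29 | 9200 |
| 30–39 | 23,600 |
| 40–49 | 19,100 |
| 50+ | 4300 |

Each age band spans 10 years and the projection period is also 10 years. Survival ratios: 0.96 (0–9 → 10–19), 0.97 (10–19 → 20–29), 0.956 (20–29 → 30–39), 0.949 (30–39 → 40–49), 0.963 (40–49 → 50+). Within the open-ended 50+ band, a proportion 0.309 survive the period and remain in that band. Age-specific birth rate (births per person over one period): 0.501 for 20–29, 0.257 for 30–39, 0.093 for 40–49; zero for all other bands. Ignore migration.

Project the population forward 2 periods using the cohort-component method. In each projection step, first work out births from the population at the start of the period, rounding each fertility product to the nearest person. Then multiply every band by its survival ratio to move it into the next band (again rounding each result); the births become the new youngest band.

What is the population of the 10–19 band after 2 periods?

11952

Call the bands 1 to 6, youngest first.
— Period 1 —
Births: 9200 × 0.501 = 4609 ; 23600 × 0.257 = 6065 ; 19100 × 0.093 = 1776 — total 12450
Band 2: 5300 × 0.96 = 5088
Band 3: 13600 × 0.97 = 13192
Band 4: 9200 × 0.956 = 8795
Band 5: 23600 × 0.949 = 22396
Band 6: 19100 × 0.963 + 4300 × 0.309 = 18393 + 1329 = 19722
→ [12450, 5088, 13192, 8795, 22396, 19722]
— Period 2 —
Births: 13192 × 0.501 = 6609 ; 8795 × 0.257 = 2260 ; 22396 × 0.093 = 2083 — total 10952
Band 2: 12450 × 0.96 = 11952
Band 3: 5088 × 0.97 = 4935
Band 4: 13192 × 0.956 = 12612
Band 5: 8795 × 0.949 = 8346
Band 6: 22396 × 0.963 + 19722 × 0.309 = 21567 + 6094 = 27661
→ [10952, 11952, 4935, 12612, 8346, 27661]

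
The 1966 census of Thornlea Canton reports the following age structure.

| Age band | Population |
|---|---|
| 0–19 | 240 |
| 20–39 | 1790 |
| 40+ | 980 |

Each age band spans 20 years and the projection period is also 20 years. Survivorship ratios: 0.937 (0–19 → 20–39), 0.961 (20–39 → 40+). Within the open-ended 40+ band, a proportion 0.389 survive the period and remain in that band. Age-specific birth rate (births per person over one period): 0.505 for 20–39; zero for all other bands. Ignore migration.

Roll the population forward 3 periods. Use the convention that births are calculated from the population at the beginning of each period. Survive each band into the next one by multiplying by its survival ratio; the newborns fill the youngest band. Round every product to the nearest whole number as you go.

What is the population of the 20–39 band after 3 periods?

107

Period 1:
Births: 1790 × 0.505 = 904
20–39: 240 × 0.937 = 225
40+: 1790 × 0.961 + 980 × 0.389 = 1720 + 381 = 2101
Giving 904 / 225 / 2101.
Period 2:
Births: 225 × 0.505 = 114
20–39: 904 × 0.937 = 847
40+: 225 × 0.961 + 2101 × 0.389 = 216 + 817 = 1033
Giving 114 / 847 / 1033.
Period 3:
Births: 847 × 0.505 = 428
20–39: 114 × 0.937 = 107
40+: 847 × 0.961 + 1033 × 0.389 = 814 + 402 = 1216
Giving 428 / 107 / 1216.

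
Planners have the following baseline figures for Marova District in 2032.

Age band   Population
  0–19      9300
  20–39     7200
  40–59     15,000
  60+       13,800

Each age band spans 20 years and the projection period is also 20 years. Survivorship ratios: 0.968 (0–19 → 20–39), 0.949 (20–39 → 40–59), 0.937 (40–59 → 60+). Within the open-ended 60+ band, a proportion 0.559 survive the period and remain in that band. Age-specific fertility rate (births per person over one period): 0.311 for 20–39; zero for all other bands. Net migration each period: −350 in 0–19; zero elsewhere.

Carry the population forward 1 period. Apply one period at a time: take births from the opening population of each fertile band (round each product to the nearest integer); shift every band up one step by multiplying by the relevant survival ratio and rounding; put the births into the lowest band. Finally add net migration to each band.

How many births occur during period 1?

Period 1:
Births: 7200 * 0.311 = 2239
20–39: 9300 * 0.968 = 9002
40–59: 7200 * 0.949 = 6833
60+: 15000 * 0.937 + 13800 * 0.559 = 14055 + 7714 = 21769
Net migration: 0–19 − 350 → 1889
End of period: [1889, 9002, 6833, 21769]

2239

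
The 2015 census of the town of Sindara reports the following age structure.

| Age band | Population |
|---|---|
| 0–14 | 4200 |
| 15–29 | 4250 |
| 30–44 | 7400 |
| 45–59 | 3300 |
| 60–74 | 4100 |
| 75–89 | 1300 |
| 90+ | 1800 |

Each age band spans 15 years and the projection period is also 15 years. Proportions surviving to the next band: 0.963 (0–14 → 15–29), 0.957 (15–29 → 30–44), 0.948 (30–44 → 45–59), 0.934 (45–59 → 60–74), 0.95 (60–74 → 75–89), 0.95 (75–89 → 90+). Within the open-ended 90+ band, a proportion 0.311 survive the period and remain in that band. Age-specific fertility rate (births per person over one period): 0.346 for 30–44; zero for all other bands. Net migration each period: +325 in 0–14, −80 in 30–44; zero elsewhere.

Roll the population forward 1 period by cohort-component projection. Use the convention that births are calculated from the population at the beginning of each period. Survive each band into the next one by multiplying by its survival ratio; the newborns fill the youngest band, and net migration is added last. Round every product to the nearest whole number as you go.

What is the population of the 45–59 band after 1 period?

7015

Period 1.
Births: 7400 * 0.346 = 2560
15–29: 4200 * 0.963 = 4045
30–44: 4250 * 0.957 = 4067
45–59: 7400 * 0.948 = 7015
60–74: 3300 * 0.934 = 3082
75–89: 4100 * 0.95 = 3895
90+: 1300 * 0.95 + 1800 * 0.311 = 1235 + 560 = 1795
Net migration: 0–14 + 325 → 2885; 30–44 − 80 → 3987
Population now: 0–14=2885, 15–29=4045, 30–44=3987, 45–59=7015, 60–74=3082, 75–89=3895, 90+=1795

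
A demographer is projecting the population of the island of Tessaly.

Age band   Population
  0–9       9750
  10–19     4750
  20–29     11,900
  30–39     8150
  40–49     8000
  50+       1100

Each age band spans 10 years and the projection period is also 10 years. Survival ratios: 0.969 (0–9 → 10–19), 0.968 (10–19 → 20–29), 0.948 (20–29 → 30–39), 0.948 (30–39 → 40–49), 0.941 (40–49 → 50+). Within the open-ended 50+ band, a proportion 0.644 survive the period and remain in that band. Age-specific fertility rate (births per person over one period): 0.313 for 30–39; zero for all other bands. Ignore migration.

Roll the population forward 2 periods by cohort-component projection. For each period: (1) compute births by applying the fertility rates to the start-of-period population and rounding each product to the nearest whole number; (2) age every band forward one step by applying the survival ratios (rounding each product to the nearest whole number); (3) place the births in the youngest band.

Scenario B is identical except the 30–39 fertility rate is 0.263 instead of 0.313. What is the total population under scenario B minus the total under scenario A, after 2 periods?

-959

— Period 1 —
Births: 8150 * 0.313 = 2551
10–19: 9750 * 0.969 = 9448
20–29: 4750 * 0.968 = 4598
30–39: 11900 * 0.948 = 11281
40–49: 8150 * 0.948 = 7726
50+: 8000 * 0.941 + 1100 * 0.644 = 7528 + 708 = 8236
Giving 2551 / 9448 / 4598 / 11281 / 7726 / 8236.
— Period 2 —
Births: 11281 * 0.313 = 3531
10–19: 2551 * 0.969 = 2472
20–29: 9448 * 0.968 = 9146
30–39: 4598 * 0.948 = 4359
40–49: 11281 * 0.948 = 10694
50+: 7726 * 0.941 + 8236 * 0.644 = 7270 + 5304 = 12574
Giving 3531 / 2472 / 9146 / 4359 / 10694 / 12574.
Scenario A total after 2 periods: 42776
Scenario B projection —
— Period 1 —
Births: 8150 * 0.263 = 2143
10–19: 9750 * 0.969 = 9448
20–29: 4750 * 0.968 = 4598
30–39: 11900 * 0.948 = 11281
40–49: 8150 * 0.948 = 7726
50+: 8000 * 0.941 + 1100 * 0.644 = 7528 + 708 = 8236
Giving 2143 / 9448 / 4598 / 11281 / 7726 / 8236.
— Period 2 —
Births: 11281 * 0.263 = 2967
10–19: 2143 * 0.969 = 2077
20–29: 9448 * 0.968 = 9146
30–39: 4598 * 0.948 = 4359
40–49: 11281 * 0.948 = 10694
50+: 7726 * 0.941 + 8236 * 0.644 = 7270 + 5304 = 12574
Giving 2967 / 2077 / 9146 / 4359 / 10694 / 12574.
Scenario B total after 2 periods: 41817
Difference B − A = 41817 − 42776 = -959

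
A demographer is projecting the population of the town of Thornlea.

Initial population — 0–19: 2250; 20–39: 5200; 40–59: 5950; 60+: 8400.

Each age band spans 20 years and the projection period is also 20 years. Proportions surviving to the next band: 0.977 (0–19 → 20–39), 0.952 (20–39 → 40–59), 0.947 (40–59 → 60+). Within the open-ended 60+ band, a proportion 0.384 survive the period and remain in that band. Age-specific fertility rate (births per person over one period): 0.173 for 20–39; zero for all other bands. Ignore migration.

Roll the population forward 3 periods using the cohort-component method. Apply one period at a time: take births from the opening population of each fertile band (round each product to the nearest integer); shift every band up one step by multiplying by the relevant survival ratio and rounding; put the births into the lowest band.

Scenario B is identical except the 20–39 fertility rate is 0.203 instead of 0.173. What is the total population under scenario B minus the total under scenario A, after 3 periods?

(Groups numbered youngest = 1 to oldest = 4.)
— Period 1 —
Births: 5200 × 0.173 = 900
Group 2: 2250 × 0.977 = 2198
Group 3: 5200 × 0.952 = 4950
Group 4: 5950 × 0.947 + 8400 × 0.384 = 5635 + 3226 = 8861
Population now: 0–19=900, 20–39=2198, 40–59=4950, 60+=8861
— Period 2 —
Births: 2198 × 0.173 = 380
Group 2: 900 × 0.977 = 879
Group 3: 2198 × 0.952 = 2092
Group 4: 4950 × 0.947 + 8861 × 0.384 = 4688 + 3403 = 8091
Population now: 0–19=380, 20–39=879, 40–59=2092, 60+=8091
— Period 3 —
Births: 879 × 0.173 = 152
Group 2: 380 × 0.977 = 371
Group 3: 879 × 0.952 = 837
Group 4: 2092 × 0.947 + 8091 × 0.384 = 1981 + 3107 = 5088
Population now: 0–19=152, 20–39=371, 40–59=837, 60+=5088
Scenario A total after 3 periods: 6448
Scenario B projection —
— Period 1 —
Births: 5200 × 0.203 = 1056
Group 2: 2250 × 0.977 = 2198
Group 3: 5200 × 0.952 = 4950
Group 4: 5950 × 0.947 + 8400 × 0.384 = 5635 + 3226 = 8861
Population now: 0–19=1056, 20–39=2198, 40–59=4950, 60+=8861
— Period 2 —
Births: 2198 × 0.203 = 446
Group 2: 1056 × 0.977 = 1032
Group 3: 2198 × 0.952 = 2092
Group 4: 4950 × 0.947 + 8861 × 0.384 = 4688 + 3403 = 8091
Population now: 0–19=446, 20–39=1032, 40–59=2092, 60+=8091
— Period 3 —
Births: 1032 × 0.203 = 209
Group 2: 446 × 0.977 = 436
Group 3: 1032 × 0.952 = 982
Group 4: 2092 × 0.947 + 8091 × 0.384 = 1981 + 3107 = 5088
Population now: 0–19=209, 20–39=436, 40–59=982, 60+=5088
Scenario B total after 3 periods: 6715
Difference B − A = 6715 − 6448 = 267

267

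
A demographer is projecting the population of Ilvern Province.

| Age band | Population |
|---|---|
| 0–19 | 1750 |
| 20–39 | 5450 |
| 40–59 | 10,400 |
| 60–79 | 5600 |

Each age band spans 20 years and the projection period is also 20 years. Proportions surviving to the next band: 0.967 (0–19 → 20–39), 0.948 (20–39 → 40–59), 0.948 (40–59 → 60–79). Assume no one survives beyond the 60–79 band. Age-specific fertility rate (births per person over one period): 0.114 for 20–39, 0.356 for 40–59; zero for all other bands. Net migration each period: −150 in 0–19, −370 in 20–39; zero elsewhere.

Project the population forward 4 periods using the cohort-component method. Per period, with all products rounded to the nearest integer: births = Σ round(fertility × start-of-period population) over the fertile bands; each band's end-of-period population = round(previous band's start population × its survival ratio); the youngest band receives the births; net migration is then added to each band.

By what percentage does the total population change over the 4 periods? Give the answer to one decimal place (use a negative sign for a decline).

Numbering the bands 1..4 from youngest to oldest:
— Period 1 —
Births: 5450 * 0.114 = 621  |  10400 * 0.356 = 3702 → 4323
Band 2: 1750 * 0.967 = 1692
Band 3: 5450 * 0.948 = 5167
Band 4: 10400 * 0.948 = 9859
Net migration: Band 1 − 150 → 4173; Band 2 − 370 → 1322
End of period: [4173, 1322, 5167, 9859]
— Period 2 —
Births: 1322 * 0.114 = 151  |  5167 * 0.356 = 1839 → 1990
Band 2: 4173 * 0.967 = 4035
Band 3: 1322 * 0.948 = 1253
Band 4: 5167 * 0.948 = 4898
Net migration: Band 1 − 150 → 1840; Band 2 − 370 → 3665
End of period: [1840, 3665, 1253, 4898]
— Period 3 —
Births: 3665 * 0.114 = 418  |  1253 * 0.356 = 446 → 864
Band 2: 1840 * 0.967 = 1779
Band 3: 3665 * 0.948 = 3474
Band 4: 1253 * 0.948 = 1188
Net migration: Band 1 − 150 → 714; Band 2 − 370 → 1409
End of period: [714, 1409, 3474, 1188]
— Period 4 —
Births: 1409 * 0.114 = 161  |  3474 * 0.356 = 1237 → 1398
Band 2: 714 * 0.967 = 690
Band 3: 1409 * 0.948 = 1336
Band 4: 3474 * 0.948 = 3293
Net migration: Band 1 − 150 → 1248; Band 2 − 370 → 320
End of period: [1248, 320, 1336, 3293]
Total: 23200 → 6197; change = -17003; percentage change = -73.3%

-73.3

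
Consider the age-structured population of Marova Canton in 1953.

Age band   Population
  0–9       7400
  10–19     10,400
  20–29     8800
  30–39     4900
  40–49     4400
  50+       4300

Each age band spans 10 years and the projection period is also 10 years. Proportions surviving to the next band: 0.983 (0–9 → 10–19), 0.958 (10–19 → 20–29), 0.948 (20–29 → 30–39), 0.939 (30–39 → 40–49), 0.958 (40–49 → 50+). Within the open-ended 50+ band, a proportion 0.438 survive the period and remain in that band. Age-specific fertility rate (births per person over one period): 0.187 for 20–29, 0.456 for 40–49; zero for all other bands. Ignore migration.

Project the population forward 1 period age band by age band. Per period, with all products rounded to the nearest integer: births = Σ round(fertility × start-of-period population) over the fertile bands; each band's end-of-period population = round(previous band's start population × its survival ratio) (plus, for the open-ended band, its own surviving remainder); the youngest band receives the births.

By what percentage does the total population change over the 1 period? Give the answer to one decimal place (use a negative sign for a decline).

(Groups numbered youngest = 1 to oldest = 6.)
Period 1.
Births: 8800 × 0.187 = 1646  |  4400 × 0.456 = 2006 → 3652
Group 2: 7400 × 0.983 = 7274
Group 3: 10400 × 0.958 = 9963
Group 4: 8800 × 0.948 = 8342
Group 5: 4900 × 0.939 = 4601
Group 6: 4400 × 0.958 + 4300 × 0.438 = 4215 + 1883 = 6098
Giving 3652 / 7274 / 9963 / 8342 / 4601 / 6098.
Total: 40200 → 39930; change = -270; percentage change = -0.7%

-0.7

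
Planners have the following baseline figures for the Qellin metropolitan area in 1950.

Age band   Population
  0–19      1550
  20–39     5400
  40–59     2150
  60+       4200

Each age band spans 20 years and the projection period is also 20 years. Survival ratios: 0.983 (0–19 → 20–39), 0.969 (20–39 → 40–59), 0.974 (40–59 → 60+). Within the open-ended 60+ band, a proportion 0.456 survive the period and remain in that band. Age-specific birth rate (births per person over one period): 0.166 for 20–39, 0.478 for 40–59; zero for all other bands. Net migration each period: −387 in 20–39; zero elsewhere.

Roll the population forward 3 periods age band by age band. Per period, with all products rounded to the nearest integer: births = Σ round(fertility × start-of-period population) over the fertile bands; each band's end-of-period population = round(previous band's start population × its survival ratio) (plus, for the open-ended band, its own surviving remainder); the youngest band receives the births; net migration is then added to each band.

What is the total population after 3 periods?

8722

Period 1.
Births: 5400 × 0.166 = 896 ; 2150 × 0.478 = 1028 → 1924
20–39: 1550 × 0.983 = 1524
40–59: 5400 × 0.969 = 5233
60+: 2150 × 0.974 + 4200 × 0.456 = 2094 + 1915 = 4009
Net migration: 20–39 − 387 → 1137
End of period: [1924, 1137, 5233, 4009]
Period 2.
Births: 1137 × 0.166 = 189 ; 5233 × 0.478 = 2501 → 2690
20–39: 1924 × 0.983 = 1891
40–59: 1137 × 0.969 = 1102
60+: 5233 × 0.974 + 4009 × 0.456 = 5097 + 1828 = 6925
Net migration: 20–39 − 387 → 1504
End of period: [2690, 1504, 1102, 6925]
Period 3.
Births: 1504 × 0.166 = 250 ; 1102 × 0.478 = 527 → 777
20–39: 2690 × 0.983 = 2644
40–59: 1504 × 0.969 = 1457
60+: 1102 × 0.974 + 6925 × 0.456 = 1073 + 3158 = 4231
Net migration: 20–39 − 387 → 2257
End of period: [777, 2257, 1457, 4231]
Total after period 3: 777 + 2257 + 1457 + 4231 = 8722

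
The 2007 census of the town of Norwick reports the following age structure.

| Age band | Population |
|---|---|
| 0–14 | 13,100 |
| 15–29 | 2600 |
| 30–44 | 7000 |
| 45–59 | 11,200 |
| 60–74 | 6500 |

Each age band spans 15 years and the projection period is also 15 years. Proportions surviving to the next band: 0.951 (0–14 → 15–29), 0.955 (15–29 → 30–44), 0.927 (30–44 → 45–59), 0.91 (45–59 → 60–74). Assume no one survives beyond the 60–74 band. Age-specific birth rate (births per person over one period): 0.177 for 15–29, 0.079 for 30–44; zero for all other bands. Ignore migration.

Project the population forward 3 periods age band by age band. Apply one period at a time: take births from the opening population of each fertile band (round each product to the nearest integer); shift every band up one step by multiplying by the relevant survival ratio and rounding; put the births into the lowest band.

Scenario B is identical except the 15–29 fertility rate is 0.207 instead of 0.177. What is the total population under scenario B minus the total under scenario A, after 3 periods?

472

(Groups numbered youngest = 1 to oldest = 5.)
— Period 1 —
Births: 2600 × 0.177 = 460  |  7000 × 0.079 = 553 — total 1013
Group 2: 13100 × 0.951 = 12458
Group 3: 2600 × 0.955 = 2483
Group 4: 7000 × 0.927 = 6489
Group 5: 11200 × 0.91 = 10192
Giving 1013 / 12458 / 2483 / 6489 / 10192.
— Period 2 —
Births: 12458 × 0.177 = 2205  |  2483 × 0.079 = 196 — total 2401
Group 2: 1013 × 0.951 = 963
Group 3: 12458 × 0.955 = 11897
Group 4: 2483 × 0.927 = 2302
Group 5: 6489 × 0.91 = 5905
Giving 2401 / 963 / 11897 / 2302 / 5905.
— Period 3 —
Births: 963 × 0.177 = 170  |  11897 × 0.079 = 940 — total 1110
Group 2: 2401 × 0.951 = 2283
Group 3: 963 × 0.955 = 920
Group 4: 11897 × 0.927 = 11029
Group 5: 2302 × 0.91 = 2095
Giving 1110 / 2283 / 920 / 11029 / 2095.
Scenario A total after 3 periods: 17437
Scenario B projection —
— Period 1 —
Births: 2600 × 0.207 = 538  |  7000 × 0.079 = 553 — total 1091
Group 2: 13100 × 0.951 = 12458
Group 3: 2600 × 0.955 = 2483
Group 4: 7000 × 0.927 = 6489
Group 5: 11200 × 0.91 = 10192
Giving 1091 / 12458 / 2483 / 6489 / 10192.
— Period 2 —
Births: 12458 × 0.207 = 2579  |  2483 × 0.079 = 196 — total 2775
Group 2: 1091 × 0.951 = 1038
Group 3: 12458 × 0.955 = 11897
Group 4: 2483 × 0.927 = 2302
Group 5: 6489 × 0.91 = 5905
Giving 2775 / 1038 / 11897 / 2302 / 5905.
— Period 3 —
Births: 1038 × 0.207 = 215  |  11897 × 0.079 = 940 — total 1155
Group 2: 2775 × 0.951 = 2639
Group 3: 1038 × 0.955 = 991
Group 4: 11897 × 0.927 = 11029
Group 5: 2302 × 0.91 = 2095
Giving 1155 / 2639 / 991 / 11029 / 2095.
Scenario B total after 3 periods: 17909
Difference B − A = 17909 − 17437 = 472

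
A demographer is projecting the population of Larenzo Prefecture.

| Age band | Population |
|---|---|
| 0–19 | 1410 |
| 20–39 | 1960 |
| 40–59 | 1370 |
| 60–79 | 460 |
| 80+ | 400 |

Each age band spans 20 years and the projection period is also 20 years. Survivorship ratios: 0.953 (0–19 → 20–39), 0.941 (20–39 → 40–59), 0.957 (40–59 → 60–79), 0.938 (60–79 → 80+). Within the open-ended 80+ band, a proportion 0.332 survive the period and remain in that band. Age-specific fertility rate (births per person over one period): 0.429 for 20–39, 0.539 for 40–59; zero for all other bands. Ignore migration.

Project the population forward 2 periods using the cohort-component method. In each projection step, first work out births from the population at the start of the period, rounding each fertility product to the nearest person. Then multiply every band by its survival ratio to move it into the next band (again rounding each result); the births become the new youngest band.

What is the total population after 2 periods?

(Bands numbered youngest = 1 to oldest = 5.)
— Period 1 —
Births: 1960 × 0.429 = 841  |  1370 × 0.539 = 738 — total 1579
Band 2: 1410 × 0.953 = 1344
Band 3: 1960 × 0.941 = 1844
Band 4: 1370 × 0.957 = 1311
Band 5: 460 × 0.938 + 400 × 0.332 = 431 + 133 = 564
End of period: [1579, 1344, 1844, 1311, 564]
— Period 2 —
Births: 1344 × 0.429 = 577  |  1844 × 0.539 = 994 — total 1571
Band 2: 1579 × 0.953 = 1505
Band 3: 1344 × 0.941 = 1265
Band 4: 1844 × 0.957 = 1765
Band 5: 1311 × 0.938 + 564 × 0.332 = 1230 + 187 = 1417
End of period: [1571, 1505, 1265, 1765, 1417]
Total after period 2: 1571 + 1505 + 1265 + 1765 + 1417 = 7523

7523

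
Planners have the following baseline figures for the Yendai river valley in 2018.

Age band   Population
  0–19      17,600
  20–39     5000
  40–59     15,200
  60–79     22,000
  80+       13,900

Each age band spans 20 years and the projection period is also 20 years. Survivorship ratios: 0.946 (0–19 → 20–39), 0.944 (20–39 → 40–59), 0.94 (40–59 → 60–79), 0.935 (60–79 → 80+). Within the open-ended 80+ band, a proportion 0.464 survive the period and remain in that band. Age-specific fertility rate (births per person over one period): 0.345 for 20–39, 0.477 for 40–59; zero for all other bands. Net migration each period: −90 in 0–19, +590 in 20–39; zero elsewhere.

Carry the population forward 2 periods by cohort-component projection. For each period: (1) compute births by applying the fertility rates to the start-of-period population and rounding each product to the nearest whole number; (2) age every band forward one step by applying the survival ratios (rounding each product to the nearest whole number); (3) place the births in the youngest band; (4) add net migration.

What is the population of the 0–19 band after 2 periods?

8109

Call the bands 1 to 5, youngest first.
Period 1.
Births: 5000 × 0.345 = 1725  |  15200 × 0.477 = 7250 → 8975
Band 2: 17600 × 0.946 = 16650
Band 3: 5000 × 0.944 = 4720
Band 4: 15200 × 0.94 = 14288
Band 5: 22000 × 0.935 + 13900 × 0.464 = 20570 + 6450 = 27020
Net migration: Band 1 − 90 → 8885; Band 2 + 590 → 17240
Population now: 0–19=8885, 20–39=17240, 40–59=4720, 60–79=14288, 80+=27020
Period 2.
Births: 17240 × 0.345 = 5948  |  4720 × 0.477 = 2251 → 8199
Band 2: 8885 × 0.946 = 8405
Band 3: 17240 × 0.944 = 16275
Band 4: 4720 × 0.94 = 4437
Band 5: 14288 × 0.935 + 27020 × 0.464 = 13359 + 12537 = 25896
Net migration: Band 1 − 90 → 8109; Band 2 + 590 → 8995
Population now: 0–19=8109, 20–39=8995, 40–59=16275, 60–79=4437, 80+=25896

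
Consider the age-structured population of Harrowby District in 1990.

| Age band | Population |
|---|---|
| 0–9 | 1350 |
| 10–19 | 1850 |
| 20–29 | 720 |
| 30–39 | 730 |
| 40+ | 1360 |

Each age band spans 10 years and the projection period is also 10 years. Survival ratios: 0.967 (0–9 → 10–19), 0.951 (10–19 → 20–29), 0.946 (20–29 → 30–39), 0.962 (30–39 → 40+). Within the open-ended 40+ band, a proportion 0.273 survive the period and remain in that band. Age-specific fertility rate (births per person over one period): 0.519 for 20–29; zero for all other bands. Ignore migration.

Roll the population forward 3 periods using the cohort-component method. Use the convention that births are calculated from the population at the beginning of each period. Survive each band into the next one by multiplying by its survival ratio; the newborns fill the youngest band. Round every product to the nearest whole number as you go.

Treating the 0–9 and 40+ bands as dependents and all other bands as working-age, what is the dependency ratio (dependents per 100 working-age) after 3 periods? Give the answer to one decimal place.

104.3

Numbering the groups 1..5 from youngest to oldest:
[period 1]
Births: 720 × 0.519 = 374
Group 2: 1350 × 0.967 = 1305
Group 3: 1850 × 0.951 = 1759
Group 4: 720 × 0.946 = 681
Group 5: 730 × 0.962 + 1360 × 0.273 = 702 + 371 = 1073
Population now: 0–9=374, 10–19=1305, 20–29=1759, 30–39=681, 40+=1073
[period 2]
Births: 1759 × 0.519 = 913
Group 2: 374 × 0.967 = 362
Group 3: 1305 × 0.951 = 1241
Group 4: 1759 × 0.946 = 1664
Group 5: 681 × 0.962 + 1073 × 0.273 = 655 + 293 = 948
Population now: 0–9=913, 10–19=362, 20–29=1241, 30–39=1664, 40+=948
[period 3]
Births: 1241 × 0.519 = 644
Group 2: 913 × 0.967 = 883
Group 3: 362 × 0.951 = 344
Group 4: 1241 × 0.946 = 1174
Group 5: 1664 × 0.962 + 948 × 0.273 = 1601 + 259 = 1860
Population now: 0–9=644, 10–19=883, 20–29=344, 30–39=1174, 40+=1860
Dependents (band 0–9 + band 40+) = 644 + 1860 = 2504; working-age = 2401; ratio = 2504/2401 × 100 = 104.3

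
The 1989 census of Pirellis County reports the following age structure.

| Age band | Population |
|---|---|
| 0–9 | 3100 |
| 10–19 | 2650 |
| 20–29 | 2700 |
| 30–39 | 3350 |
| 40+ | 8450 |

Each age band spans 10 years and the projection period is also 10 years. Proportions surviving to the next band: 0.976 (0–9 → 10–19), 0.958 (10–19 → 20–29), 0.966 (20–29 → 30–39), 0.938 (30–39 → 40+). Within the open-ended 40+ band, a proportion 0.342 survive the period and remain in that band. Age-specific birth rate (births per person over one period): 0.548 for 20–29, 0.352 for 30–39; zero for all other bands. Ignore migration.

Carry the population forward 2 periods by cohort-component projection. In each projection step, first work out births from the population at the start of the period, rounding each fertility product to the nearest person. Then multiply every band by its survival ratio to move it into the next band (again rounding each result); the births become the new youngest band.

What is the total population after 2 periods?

14765

Let group 1 be 0–9 through group 5 = 40+.
[period 1]
Births: 2700 × 0.548 = 1480, 3350 × 0.352 = 1179 → total 2659
Group 2: 3100 × 0.976 = 3026
Group 3: 2650 × 0.958 = 2539
Group 4: 2700 × 0.966 = 2608
Group 5: 3350 × 0.938 + 8450 × 0.342 = 3142 + 2890 = 6032
End of period: [2659, 3026, 2539, 2608, 6032]
[period 2]
Births: 2539 × 0.548 = 1391, 2608 × 0.352 = 918 → total 2309
Group 2: 2659 × 0.976 = 2595
Group 3: 3026 × 0.958 = 2899
Group 4: 2539 × 0.966 = 2453
Group 5: 2608 × 0.938 + 6032 × 0.342 = 2446 + 2063 = 4509
End of period: [2309, 2595, 2899, 2453, 4509]
Total after period 2: 2309 + 2595 + 2899 + 2453 + 4509 = 14765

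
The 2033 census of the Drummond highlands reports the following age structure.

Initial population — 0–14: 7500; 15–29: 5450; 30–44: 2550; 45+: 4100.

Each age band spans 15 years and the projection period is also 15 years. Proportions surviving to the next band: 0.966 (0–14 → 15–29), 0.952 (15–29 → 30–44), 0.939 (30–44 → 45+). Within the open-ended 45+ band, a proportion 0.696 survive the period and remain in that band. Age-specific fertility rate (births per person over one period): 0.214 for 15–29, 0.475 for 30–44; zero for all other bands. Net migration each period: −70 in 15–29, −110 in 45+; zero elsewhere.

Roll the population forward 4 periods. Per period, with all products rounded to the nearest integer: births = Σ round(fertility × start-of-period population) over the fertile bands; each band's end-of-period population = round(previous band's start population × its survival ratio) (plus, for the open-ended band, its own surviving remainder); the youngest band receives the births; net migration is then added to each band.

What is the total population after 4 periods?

19260

After projecting period 1:
Births: 5450 × 0.214 = 1166  |  2550 × 0.475 = 1211 — total 2377
15–29: 7500 × 0.966 = 7245
30–44: 5450 × 0.952 = 5188
45+: 2550 × 0.939 + 4100 × 0.696 = 2394 + 2854 = 5248
Net migration: 15–29 − 70 → 7175; 45+ − 110 → 5138
End of period: [2377, 7175, 5188, 5138]
After projecting period 2:
Births: 7175 × 0.214 = 1535  |  5188 × 0.475 = 2464 — total 3999
15–29: 2377 × 0.966 = 2296
30–44: 7175 × 0.952 = 6831
45+: 5188 × 0.939 + 5138 × 0.696 = 4872 + 3576 = 8448
Net migration: 15–29 − 70 → 2226; 45+ − 110 → 8338
End of period: [3999, 2226, 6831, 8338]
After projecting period 3:
Births: 2226 × 0.214 = 476  |  6831 × 0.475 = 3245 — total 3721
15–29: 3999 × 0.966 = 3863
30–44: 2226 × 0.952 = 2119
45+: 6831 × 0.939 + 8338 × 0.696 = 6414 + 5803 = 12217
Net migration: 15–29 − 70 → 3793; 45+ − 110 → 12107
End of period: [3721, 3793, 2119, 12107]
After projecting period 4:
Births: 3793 × 0.214 = 812  |  2119 × 0.475 = 1007 — total 1819
15–29: 3721 × 0.966 = 3594
30–44: 3793 × 0.952 = 3611
45+: 2119 × 0.939 + 12107 × 0.696 = 1990 + 8426 = 10416
Net migration: 15–29 − 70 → 3524; 45+ − 110 → 10306
End of period: [1819, 3524, 3611, 10306]
Total after period 4: 1819 + 3524 + 3611 + 10306 = 19260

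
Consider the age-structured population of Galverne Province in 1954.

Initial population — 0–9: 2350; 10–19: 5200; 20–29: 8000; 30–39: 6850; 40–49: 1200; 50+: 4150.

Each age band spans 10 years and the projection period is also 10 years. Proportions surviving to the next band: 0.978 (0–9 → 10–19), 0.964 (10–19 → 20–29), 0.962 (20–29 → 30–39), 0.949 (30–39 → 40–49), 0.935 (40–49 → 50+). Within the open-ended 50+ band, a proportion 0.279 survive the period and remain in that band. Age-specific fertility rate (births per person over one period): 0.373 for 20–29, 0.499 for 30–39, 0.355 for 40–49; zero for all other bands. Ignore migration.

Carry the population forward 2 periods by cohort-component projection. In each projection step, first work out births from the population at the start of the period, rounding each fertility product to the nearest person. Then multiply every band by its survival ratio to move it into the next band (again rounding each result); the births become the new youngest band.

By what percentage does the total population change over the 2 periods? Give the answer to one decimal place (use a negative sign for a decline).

Period 1.
Births: 8000 * 0.373 = 2984, 6850 * 0.499 = 3418, 1200 * 0.355 = 426 — total 6828
10–19: 2350 * 0.978 = 2298
20–29: 5200 * 0.964 = 5013
30–39: 8000 * 0.962 = 7696
40–49: 6850 * 0.949 = 6501
50+: 1200 * 0.935 + 4150 * 0.279 = 1122 + 1158 = 2280
End of period: [6828, 2298, 5013, 7696, 6501, 2280]
Period 2.
Births: 5013 * 0.373 = 1870, 7696 * 0.499 = 3840, 6501 * 0.355 = 2308 — total 8018
10–19: 6828 * 0.978 = 6678
20–29: 2298 * 0.964 = 2215
30–39: 5013 * 0.962 = 4823
40–49: 7696 * 0.949 = 7304
50+: 6501 * 0.935 + 2280 * 0.279 = 6078 + 636 = 6714
End of period: [8018, 6678, 2215, 4823, 7304, 6714]
Total: 27750 → 35752; change = 8002; percentage change = 28.8%

28.8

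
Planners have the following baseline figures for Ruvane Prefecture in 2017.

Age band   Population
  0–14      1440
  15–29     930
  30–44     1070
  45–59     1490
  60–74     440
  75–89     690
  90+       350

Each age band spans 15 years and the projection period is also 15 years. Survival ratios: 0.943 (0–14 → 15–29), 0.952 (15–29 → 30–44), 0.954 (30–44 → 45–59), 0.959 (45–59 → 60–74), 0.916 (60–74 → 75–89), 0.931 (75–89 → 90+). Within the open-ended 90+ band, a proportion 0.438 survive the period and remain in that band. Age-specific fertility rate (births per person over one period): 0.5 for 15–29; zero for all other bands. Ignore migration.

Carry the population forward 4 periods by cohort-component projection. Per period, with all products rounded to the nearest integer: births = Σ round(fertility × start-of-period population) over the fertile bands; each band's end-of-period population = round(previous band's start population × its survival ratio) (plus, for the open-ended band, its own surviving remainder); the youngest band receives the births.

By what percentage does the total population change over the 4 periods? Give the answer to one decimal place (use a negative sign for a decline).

-22.5

— Period 1 —
Births: 930 × 0.5 = 465
15–29: 1440 × 0.943 = 1358
30–44: 930 × 0.952 = 885
45–59: 1070 × 0.954 = 1021
60–74: 1490 × 0.959 = 1429
75–89: 440 × 0.916 = 403
90+: 690 × 0.931 + 350 × 0.438 = 642 + 153 = 795
Giving 465 / 1358 / 885 / 1021 / 1429 / 403 / 795.
— Period 2 —
Births: 1358 × 0.5 = 679
15–29: 465 × 0.943 = 438
30–44: 1358 × 0.952 = 1293
45–59: 885 × 0.954 = 844
60–74: 1021 × 0.959 = 979
75–89: 1429 × 0.916 = 1309
90+: 403 × 0.931 + 795 × 0.438 = 375 + 348 = 723
Giving 679 / 438 / 1293 / 844 / 979 / 1309 / 723.
— Period 3 —
Births: 438 × 0.5 = 219
15–29: 679 × 0.943 = 640
30–44: 438 × 0.952 = 417
45–59: 1293 × 0.954 = 1234
60–74: 844 × 0.959 = 809
75–89: 979 × 0.916 = 897
90+: 1309 × 0.931 + 723 × 0.438 = 1219 + 317 = 1536
Giving 219 / 640 / 417 / 1234 / 809 / 897 / 1536.
— Period 4 —
Births: 640 × 0.5 = 320
15–29: 219 × 0.943 = 207
30–44: 640 × 0.952 = 609
45–59: 417 × 0.954 = 398
60–74: 1234 × 0.959 = 1183
75–89: 809 × 0.916 = 741
90+: 897 × 0.931 + 1536 × 0.438 = 835 + 673 = 1508
Giving 320 / 207 / 609 / 398 / 1183 / 741 / 1508.
Total: 6410 → 4966; change = -1444; percentage change = -22.5%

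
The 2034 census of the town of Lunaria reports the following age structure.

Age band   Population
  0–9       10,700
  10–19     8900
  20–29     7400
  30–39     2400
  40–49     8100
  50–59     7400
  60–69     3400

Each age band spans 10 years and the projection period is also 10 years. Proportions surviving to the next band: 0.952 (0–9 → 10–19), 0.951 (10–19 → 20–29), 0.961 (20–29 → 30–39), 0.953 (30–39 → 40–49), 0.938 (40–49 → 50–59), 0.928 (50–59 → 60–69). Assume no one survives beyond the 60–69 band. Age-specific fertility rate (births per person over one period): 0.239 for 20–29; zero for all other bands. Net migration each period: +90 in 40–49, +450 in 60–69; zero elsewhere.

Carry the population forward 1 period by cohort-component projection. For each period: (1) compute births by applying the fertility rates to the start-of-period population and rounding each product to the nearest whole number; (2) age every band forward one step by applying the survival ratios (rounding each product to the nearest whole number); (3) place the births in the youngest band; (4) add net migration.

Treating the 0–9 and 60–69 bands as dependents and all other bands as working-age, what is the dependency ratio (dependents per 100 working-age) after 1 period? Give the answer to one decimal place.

25.4

Period 1.
Births: 7400 * 0.239 = 1769
10–19: 10700 * 0.952 = 10186
20–29: 8900 * 0.951 = 8464
30–39: 7400 * 0.961 = 7111
40–49: 2400 * 0.953 = 2287
50–59: 8100 * 0.938 = 7598
60–69: 7400 * 0.928 = 6867
Net migration: 40–49 + 90 → 2377; 60–69 + 450 → 7317
Population now: 0–9=1769, 10–19=10186, 20–29=8464, 30–39=7111, 40–49=2377, 50–59=7598, 60–69=7317
Dependents (band 0–9 + band 60–69) = 1769 + 7317 = 9086; working-age = 35736; ratio = 9086/35736 × 100 = 25.4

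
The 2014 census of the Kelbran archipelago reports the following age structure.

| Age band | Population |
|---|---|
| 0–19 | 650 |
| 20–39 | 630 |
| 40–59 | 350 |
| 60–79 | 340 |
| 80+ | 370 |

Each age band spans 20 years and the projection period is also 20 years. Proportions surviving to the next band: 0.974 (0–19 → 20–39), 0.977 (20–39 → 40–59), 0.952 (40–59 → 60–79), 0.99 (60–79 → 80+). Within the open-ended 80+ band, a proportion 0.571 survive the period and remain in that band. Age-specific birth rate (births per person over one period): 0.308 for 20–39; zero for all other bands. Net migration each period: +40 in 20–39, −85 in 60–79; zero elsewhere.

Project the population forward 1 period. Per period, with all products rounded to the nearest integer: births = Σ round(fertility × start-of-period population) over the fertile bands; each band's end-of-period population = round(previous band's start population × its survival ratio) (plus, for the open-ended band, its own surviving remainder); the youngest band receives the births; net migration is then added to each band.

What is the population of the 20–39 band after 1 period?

673

(Bands numbered youngest = 1 to oldest = 5.)
After projecting period 1:
Births: 630 × 0.308 = 194
Band 2: 650 × 0.974 = 633
Band 3: 630 × 0.977 = 616
Band 4: 350 × 0.952 = 333
Band 5: 340 × 0.99 + 370 × 0.571 = 337 + 211 = 548
Net migration: Band 2 + 40 → 673; Band 4 − 85 → 248
Population now: 0–19=194, 20–39=673, 40–59=616, 60–79=248, 80+=548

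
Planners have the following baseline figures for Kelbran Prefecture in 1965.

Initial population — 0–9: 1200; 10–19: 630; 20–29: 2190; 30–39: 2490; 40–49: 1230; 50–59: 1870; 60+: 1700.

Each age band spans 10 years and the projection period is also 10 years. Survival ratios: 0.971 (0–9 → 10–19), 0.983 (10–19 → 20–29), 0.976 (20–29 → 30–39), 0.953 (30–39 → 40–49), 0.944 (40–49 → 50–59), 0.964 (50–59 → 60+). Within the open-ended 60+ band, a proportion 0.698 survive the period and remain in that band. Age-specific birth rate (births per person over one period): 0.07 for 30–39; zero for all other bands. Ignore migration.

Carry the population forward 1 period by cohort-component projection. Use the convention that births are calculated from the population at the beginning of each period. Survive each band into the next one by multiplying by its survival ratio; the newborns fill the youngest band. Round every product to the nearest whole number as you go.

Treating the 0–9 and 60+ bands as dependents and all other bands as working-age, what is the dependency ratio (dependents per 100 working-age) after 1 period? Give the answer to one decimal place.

After projecting period 1:
Births: 2490 * 0.07 = 174
10–19: 1200 * 0.971 = 1165
20–29: 630 * 0.983 = 619
30–39: 2190 * 0.976 = 2137
40–49: 2490 * 0.953 = 2373
50–59: 1230 * 0.944 = 1161
60+: 1870 * 0.964 + 1700 * 0.698 = 1803 + 1187 = 2990
Giving 174 / 1165 / 619 / 2137 / 2373 / 1161 / 2990.
Dependents (band 0–9 + band 60+) = 174 + 2990 = 3164; working-age = 7455; ratio = 3164/7455 × 100 = 42.4

42.4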